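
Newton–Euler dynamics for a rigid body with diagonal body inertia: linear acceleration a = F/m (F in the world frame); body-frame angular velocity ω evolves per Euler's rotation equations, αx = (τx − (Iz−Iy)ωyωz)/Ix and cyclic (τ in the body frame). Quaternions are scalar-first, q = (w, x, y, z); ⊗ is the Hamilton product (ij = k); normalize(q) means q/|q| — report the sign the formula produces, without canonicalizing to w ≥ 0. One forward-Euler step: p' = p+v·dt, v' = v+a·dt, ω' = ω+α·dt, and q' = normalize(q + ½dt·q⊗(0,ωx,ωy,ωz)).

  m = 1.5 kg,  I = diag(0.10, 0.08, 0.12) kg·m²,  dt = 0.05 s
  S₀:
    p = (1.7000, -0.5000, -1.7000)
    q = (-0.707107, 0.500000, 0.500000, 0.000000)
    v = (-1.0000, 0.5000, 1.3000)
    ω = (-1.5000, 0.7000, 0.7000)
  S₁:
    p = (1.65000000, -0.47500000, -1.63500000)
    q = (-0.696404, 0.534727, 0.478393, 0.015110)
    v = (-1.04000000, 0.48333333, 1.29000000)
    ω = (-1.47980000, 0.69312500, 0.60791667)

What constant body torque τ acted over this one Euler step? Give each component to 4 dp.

Δω = ω₁−ω₀ = (0.02020000, -0.00687500, -0.09208333)
ω₀×(Iω₀) = (0.0196, 0.0210, 0.0210)
I·α + gyro = (0.0600, 0.0100, -0.2000)

τ = (0.0600, 0.0100, -0.2000)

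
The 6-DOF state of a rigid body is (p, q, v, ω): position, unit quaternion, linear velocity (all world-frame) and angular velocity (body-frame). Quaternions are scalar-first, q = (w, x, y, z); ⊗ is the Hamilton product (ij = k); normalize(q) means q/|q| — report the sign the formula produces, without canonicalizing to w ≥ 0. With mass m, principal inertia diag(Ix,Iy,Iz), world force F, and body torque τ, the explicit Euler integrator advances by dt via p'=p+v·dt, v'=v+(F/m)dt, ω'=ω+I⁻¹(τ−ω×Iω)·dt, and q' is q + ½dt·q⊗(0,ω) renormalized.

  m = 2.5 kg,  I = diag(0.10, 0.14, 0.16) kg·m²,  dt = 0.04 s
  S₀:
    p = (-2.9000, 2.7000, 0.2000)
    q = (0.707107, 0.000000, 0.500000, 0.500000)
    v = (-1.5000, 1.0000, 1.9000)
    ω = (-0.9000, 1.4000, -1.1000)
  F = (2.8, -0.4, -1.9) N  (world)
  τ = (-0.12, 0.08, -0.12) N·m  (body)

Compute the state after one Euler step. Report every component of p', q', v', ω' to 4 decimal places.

new position p' = (-2.9600, 2.7400, 0.2760)
new velocity v' = (-1.4552, 0.9936, 1.8696)
α = I⁻¹(τ − ω×Iω) = (-0.8920, 0.9957, -0.4350)
ω' = ω + α·dt = (-0.9357, 1.4398, -1.1174)
Hamilton product q⊗(0,ω) = (-0.1500000, -1.8863963, 0.5399498, -0.3278177)
q + ½dt·q⊗(0,ω), renormalized = (0.7035, -0.0377, 0.5104, 0.4931)

p' = (-2.9600, 2.7400, 0.2760)
q' = (0.7035, -0.0377, 0.5104, 0.4931)
v' = (-1.4552, 0.9936, 1.8696)
ω' = (-0.9357, 1.4398, -1.1174)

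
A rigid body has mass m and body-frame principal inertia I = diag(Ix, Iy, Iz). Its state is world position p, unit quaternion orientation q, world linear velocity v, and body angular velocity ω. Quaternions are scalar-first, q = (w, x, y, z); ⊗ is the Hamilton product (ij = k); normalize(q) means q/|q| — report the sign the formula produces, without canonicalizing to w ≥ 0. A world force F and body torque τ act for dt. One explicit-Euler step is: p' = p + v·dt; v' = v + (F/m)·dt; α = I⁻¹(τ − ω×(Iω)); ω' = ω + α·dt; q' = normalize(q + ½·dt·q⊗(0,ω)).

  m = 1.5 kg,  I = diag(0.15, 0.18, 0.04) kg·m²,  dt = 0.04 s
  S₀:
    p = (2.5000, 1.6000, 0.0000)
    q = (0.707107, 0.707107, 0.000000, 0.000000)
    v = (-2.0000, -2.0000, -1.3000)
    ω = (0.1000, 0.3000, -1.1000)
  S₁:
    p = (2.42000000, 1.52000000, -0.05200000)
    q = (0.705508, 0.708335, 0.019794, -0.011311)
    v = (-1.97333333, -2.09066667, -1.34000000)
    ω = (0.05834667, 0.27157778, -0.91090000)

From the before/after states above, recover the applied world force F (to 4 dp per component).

velocity change Δv = (0.02666667, -0.09066667, -0.04000000)
applied force F = (1.0000, -3.4000, -1.5000)

F = (1.0000, -3.4000, -1.5000)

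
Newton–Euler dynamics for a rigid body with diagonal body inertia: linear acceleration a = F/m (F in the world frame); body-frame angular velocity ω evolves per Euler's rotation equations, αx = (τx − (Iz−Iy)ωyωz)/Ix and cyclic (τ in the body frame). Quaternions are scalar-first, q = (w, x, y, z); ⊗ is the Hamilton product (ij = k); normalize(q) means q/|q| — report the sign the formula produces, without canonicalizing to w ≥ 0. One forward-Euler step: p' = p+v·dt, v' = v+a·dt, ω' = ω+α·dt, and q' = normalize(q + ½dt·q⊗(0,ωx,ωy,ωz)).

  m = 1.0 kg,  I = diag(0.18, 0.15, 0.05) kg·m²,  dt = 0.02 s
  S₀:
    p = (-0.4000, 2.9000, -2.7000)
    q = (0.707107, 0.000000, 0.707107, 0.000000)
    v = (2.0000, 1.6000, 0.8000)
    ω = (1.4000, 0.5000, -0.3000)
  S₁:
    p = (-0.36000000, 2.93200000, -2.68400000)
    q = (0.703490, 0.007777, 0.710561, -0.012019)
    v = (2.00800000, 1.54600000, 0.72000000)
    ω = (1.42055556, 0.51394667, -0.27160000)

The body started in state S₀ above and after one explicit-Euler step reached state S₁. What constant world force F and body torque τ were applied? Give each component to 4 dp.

F = (0.4000, -2.7000, -4.0000)
τ = (0.2000, 0.0500, 0.0500)

v₁ − v₀ = (0.00800000, -0.05400000, -0.08000000)
m·(v₁−v₀)/dt = (0.4000, -2.7000, -4.0000)
Δω = ω₁−ω₀ = (0.02055556, 0.01394667, 0.02840000)
I·α + gyro = (0.2000, 0.0500, 0.0500)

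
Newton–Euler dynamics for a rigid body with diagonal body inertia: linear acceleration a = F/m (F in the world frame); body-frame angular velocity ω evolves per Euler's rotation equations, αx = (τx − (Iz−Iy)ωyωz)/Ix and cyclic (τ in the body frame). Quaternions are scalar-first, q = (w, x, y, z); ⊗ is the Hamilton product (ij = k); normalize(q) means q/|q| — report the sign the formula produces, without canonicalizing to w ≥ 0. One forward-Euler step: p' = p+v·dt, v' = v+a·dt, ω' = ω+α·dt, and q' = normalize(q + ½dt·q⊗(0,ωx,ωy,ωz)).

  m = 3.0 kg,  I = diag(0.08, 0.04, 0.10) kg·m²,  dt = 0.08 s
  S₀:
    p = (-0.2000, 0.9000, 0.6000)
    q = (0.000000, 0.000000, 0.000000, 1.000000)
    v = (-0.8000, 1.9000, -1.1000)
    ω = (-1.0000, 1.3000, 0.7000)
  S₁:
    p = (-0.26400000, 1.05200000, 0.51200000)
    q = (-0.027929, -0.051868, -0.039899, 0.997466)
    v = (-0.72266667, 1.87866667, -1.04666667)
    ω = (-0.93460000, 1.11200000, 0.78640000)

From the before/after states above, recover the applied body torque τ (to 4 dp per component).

τ = (0.1200, -0.0800, 0.1600)

ω₁ − ω₀ = (0.06540000, -0.18800000, 0.08640000)
precession coupling = (0.0546, 0.0140, 0.0520)
I·α + gyro = (0.1200, -0.0800, 0.1600)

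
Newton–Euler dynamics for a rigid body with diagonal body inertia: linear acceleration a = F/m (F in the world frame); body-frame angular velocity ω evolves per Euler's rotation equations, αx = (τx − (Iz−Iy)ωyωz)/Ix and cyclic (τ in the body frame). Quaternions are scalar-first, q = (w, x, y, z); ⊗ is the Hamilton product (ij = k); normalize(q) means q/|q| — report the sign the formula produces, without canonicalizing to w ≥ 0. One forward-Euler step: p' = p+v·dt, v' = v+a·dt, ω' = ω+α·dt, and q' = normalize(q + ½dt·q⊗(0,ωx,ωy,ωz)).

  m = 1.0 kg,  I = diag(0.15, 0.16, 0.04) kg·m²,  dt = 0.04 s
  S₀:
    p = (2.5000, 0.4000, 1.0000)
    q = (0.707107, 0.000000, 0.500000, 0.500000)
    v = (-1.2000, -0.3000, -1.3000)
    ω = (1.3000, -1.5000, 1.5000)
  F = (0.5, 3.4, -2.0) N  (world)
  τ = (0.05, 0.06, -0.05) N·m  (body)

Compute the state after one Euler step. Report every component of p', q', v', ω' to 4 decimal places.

p' = (2.4520, 0.3880, 0.9480)
q' = (0.7062, 0.0483, 0.4912, 0.5076)
v' = (-1.1800, -0.1640, -1.3800)
ω' = (1.2413, -1.5386, 1.4695)

linear accel F/m = (0.5000, 3.4000, -2.0000)
new position p' = (2.4520, 0.3880, 0.9480)
new velocity v' = (-1.1800, -0.1640, -1.3800)
precession coupling ω×(Iω) = (0.2700, 0.2145, -0.0195)
α = I⁻¹(τ − ω×Iω) = (-1.4667, -0.9656, -0.7625)
ω' = ω + α·dt = (1.2413, -1.5386, 1.4695)
2q̇ = q⊗(0,ω) = (0.0000000, 2.4192391, -0.4106605, 0.4106605)
updated quaternion q' = (0.7062, 0.0483, 0.4912, 0.5076)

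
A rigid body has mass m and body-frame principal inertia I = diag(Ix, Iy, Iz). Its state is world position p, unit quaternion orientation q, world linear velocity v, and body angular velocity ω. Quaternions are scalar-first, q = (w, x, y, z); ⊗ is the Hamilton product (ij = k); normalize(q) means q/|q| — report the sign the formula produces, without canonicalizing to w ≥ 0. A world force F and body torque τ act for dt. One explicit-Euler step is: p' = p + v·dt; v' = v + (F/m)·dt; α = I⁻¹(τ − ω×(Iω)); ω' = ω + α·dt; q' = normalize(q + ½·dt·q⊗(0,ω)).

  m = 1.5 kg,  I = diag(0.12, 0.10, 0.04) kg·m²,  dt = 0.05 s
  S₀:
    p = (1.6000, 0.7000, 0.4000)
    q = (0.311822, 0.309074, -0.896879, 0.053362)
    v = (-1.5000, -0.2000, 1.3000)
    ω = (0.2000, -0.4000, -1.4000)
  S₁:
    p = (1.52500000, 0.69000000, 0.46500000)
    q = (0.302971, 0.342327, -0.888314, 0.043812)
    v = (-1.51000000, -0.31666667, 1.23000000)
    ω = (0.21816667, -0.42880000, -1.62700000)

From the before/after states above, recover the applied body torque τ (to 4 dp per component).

τ = (0.0100, -0.0800, -0.1800)

Δω = ω₁−ω₀ = (0.01816667, -0.02880000, -0.22700000)
precession coupling = (-0.0336, -0.0224, 0.0016)
applied torque τ = (0.0100, -0.0800, -0.1800)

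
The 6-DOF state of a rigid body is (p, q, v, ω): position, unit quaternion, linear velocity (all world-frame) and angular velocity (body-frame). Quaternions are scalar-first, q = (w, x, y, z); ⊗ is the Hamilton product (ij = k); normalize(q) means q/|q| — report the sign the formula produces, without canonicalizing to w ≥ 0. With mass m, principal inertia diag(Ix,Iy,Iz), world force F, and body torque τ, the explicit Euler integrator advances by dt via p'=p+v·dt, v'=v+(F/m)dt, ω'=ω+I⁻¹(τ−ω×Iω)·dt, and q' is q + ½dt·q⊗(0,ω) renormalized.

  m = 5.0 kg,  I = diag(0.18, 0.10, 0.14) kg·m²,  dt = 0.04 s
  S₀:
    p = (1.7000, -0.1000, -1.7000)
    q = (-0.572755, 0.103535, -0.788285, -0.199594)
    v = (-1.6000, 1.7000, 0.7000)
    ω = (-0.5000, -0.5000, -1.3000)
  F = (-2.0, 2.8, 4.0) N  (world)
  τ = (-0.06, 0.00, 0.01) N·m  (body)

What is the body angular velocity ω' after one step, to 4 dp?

ω' = (-0.5191, -0.5104, -1.2914)

(τ − ω×Iω)/I = (-0.4778, -0.2600, 0.2143)
new body rate ω' = (-0.5191, -0.5104, -1.2914)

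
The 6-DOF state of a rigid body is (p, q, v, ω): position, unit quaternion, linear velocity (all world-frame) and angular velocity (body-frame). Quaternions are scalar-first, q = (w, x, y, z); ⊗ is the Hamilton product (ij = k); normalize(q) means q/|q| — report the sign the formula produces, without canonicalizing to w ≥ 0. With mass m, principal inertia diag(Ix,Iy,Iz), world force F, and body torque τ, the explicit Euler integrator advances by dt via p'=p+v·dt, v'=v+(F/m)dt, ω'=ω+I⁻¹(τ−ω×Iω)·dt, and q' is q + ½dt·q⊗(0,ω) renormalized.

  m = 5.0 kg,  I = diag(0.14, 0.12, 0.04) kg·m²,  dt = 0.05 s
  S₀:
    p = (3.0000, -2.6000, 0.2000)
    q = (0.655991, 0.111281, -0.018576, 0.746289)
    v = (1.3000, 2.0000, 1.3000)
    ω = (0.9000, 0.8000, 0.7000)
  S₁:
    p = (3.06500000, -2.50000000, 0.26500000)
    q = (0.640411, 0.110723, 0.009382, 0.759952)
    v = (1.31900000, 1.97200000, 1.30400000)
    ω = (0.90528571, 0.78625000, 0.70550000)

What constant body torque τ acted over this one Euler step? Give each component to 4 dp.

rate change Δω = (0.00528571, -0.01375000, 0.00550000)
precession coupling = (-0.0448, 0.0630, -0.0144)
applied torque τ = (-0.0300, 0.0300, -0.0100)

τ = (-0.0300, 0.0300, -0.0100)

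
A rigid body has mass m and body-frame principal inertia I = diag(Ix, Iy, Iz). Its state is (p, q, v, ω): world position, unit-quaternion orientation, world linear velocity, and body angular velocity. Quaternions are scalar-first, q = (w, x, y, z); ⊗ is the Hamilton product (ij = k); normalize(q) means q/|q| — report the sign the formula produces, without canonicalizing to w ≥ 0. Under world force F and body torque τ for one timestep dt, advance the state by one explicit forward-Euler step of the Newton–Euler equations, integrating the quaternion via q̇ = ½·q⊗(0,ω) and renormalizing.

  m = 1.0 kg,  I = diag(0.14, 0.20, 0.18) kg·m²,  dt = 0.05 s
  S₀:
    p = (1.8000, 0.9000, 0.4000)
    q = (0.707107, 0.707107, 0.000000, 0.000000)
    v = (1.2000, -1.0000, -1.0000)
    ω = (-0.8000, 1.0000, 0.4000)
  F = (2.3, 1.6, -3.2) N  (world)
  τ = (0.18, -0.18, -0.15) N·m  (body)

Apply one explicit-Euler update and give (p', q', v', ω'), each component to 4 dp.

p' = (1.8600, 0.8500, 0.3500)
q' = (0.7208, 0.6926, 0.0106, 0.0247)
v' = (1.3150, -0.9200, -1.1600)
ω' = (-0.7329, 0.9518, 0.3717)

a = F/m = (2.3000, 1.6000, -3.2000)
new position p' = (1.8600, 0.8500, 0.3500)
new velocity v' = (1.3150, -0.9200, -1.1600)
gyro term ω×Iω = (-0.0080, 0.0128, -0.0480)
α = I⁻¹(τ − ω×Iω) = (1.3429, -0.9640, -0.5667)
ω' = ω + α·dt = (-0.7329, 0.9518, 0.3717)
2q̇ = q⊗(0,ω) = (0.5656856, -0.5656856, 0.4242642, 0.9899498)
updated quaternion q' = (0.7208, 0.6926, 0.0106, 0.0247)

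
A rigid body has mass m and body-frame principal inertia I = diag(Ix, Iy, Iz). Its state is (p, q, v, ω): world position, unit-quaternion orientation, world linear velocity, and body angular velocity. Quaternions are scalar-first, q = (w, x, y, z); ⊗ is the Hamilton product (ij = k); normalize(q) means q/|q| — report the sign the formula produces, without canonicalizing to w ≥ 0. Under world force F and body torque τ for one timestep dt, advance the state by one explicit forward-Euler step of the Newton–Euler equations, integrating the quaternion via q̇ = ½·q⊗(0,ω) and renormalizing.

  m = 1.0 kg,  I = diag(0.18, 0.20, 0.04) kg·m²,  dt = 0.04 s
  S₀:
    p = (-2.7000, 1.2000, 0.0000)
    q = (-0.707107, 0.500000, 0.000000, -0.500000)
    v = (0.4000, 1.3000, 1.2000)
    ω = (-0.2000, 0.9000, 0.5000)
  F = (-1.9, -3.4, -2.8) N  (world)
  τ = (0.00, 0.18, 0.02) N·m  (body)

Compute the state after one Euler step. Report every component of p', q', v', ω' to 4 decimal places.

linear accel F/m = (-1.9000, -3.4000, -2.8000)
p + v·dt = (-2.6840, 1.2520, 0.0480)
v + (F/m)dt = (0.3240, 1.1640, 1.0880)
(τ − ω×Iω)/I = (0.4000, 0.9700, 0.5900)
ω + α·dt = (-0.1840, 0.9388, 0.5236)
2q̇ = q⊗(0,ω) = (0.3500000, 0.5914214, -0.7863963, 0.0964465)
q' = normalize(q + ½dt·q⊗(0,ω)) = (-0.7000, 0.5117, -0.0157, -0.4980)

p' = (-2.6840, 1.2520, 0.0480)
q' = (-0.7000, 0.5117, -0.0157, -0.4980)
v' = (0.3240, 1.1640, 1.0880)
ω' = (-0.1840, 0.9388, 0.5236)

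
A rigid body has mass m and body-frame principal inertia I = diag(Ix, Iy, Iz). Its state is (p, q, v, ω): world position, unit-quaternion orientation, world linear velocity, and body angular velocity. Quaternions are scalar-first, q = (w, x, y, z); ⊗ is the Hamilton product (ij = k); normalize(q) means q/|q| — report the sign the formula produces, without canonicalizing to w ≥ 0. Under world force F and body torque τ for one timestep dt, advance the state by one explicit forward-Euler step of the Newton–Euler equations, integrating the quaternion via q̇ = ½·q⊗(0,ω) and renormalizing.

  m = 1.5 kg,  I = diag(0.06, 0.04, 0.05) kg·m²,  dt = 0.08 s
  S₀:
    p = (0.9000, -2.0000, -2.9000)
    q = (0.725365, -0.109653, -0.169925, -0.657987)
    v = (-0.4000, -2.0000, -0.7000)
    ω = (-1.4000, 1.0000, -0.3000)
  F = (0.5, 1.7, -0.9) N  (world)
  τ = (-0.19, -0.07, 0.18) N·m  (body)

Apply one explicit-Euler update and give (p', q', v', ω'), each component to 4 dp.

gyro term ω×Iω = (-0.0030, 0.0042, 0.0280)
(τ − ω×Iω)/I = (-3.1167, -1.8550, 3.0400)
ω + α·dt = (-1.6493, 0.8516, -0.0568)
Hamilton product q⊗(0,ω) = (-0.1809853, -0.3065465, 1.6136509, -0.5651575)
q + ½dt·q⊗(0,ω), renormalized = (0.7164, -0.1216, -0.1051, -0.6789)
p + v·dt = (0.8680, -2.1600, -2.9560)
v + (F/m)dt = (-0.3733, -1.9093, -0.7480)

p' = (0.8680, -2.1600, -2.9560)
q' = (0.7164, -0.1216, -0.1051, -0.6789)
v' = (-0.3733, -1.9093, -0.7480)
ω' = (-1.6493, 0.8516, -0.0568)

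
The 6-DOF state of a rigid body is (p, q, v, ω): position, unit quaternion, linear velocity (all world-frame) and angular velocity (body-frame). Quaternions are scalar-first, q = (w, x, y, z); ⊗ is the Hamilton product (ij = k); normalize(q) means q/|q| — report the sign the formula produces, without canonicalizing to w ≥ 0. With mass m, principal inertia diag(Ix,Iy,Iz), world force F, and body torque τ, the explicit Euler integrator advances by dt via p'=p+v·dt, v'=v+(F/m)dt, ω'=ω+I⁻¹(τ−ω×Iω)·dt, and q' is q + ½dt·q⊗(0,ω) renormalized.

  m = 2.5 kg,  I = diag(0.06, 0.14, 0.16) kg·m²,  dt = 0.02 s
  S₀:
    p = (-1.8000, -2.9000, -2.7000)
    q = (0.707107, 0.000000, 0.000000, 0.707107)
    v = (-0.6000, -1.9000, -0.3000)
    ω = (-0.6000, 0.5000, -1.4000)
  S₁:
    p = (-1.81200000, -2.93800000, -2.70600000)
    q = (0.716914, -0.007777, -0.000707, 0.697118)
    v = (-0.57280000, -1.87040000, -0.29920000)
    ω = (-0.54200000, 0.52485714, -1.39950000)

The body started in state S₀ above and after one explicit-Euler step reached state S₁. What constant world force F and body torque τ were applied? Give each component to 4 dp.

velocity change Δv = (0.02720000, 0.02960000, 0.00080000)
F = m·Δv/dt = (3.4000, 3.7000, 0.1000)
rate change Δω = (0.05800000, 0.02485714, 0.00050000)
gyro term ω₀×Iω₀ = (-0.0140, -0.0840, -0.0240)
I·α + gyro = (0.1600, 0.0900, -0.0200)

F = (3.4000, 3.7000, 0.1000)
τ = (0.1600, 0.0900, -0.0200)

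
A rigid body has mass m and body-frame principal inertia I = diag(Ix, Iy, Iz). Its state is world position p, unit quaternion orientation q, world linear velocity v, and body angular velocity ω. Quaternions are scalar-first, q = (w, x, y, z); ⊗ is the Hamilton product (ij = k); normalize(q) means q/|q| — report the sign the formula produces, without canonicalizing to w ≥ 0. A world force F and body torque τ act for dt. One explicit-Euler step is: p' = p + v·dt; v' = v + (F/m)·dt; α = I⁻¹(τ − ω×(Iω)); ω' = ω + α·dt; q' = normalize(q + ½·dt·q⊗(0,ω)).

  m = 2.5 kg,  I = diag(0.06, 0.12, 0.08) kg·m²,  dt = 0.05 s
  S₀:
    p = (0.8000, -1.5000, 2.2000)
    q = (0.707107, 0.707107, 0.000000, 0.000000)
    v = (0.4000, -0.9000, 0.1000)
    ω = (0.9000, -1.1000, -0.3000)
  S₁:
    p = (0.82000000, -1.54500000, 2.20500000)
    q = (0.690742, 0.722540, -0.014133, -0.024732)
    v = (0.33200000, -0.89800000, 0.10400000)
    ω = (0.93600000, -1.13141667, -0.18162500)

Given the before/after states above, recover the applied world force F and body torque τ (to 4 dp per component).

F = (-3.4000, 0.1000, 0.2000)
τ = (0.0300, -0.0700, 0.1300)

v₁ − v₀ = (-0.06800000, 0.00200000, 0.00400000)
F = m·Δv/dt = (-3.4000, 0.1000, 0.2000)
rate change Δω = (0.03600000, -0.03141667, 0.11837500)
applied torque τ = (0.0300, -0.0700, 0.1300)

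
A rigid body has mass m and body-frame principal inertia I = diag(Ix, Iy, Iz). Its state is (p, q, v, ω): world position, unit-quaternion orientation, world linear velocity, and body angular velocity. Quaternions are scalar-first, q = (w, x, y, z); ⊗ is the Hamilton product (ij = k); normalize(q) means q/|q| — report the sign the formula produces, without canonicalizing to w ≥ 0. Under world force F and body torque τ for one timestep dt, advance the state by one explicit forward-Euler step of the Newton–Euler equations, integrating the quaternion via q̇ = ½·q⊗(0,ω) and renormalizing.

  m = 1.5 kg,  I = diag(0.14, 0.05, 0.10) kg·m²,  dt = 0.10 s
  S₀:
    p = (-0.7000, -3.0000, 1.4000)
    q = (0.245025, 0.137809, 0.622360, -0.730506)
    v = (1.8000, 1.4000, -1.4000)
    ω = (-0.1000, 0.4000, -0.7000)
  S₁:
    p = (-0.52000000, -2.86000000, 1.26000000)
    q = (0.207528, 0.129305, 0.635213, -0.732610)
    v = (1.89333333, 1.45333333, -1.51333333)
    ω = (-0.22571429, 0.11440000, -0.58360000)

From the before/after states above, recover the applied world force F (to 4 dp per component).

F = (1.4000, 0.8000, -1.7000)

Δv = v₁−v₀ = (0.09333333, 0.05333333, -0.11333333)
F = m·Δv/dt = (1.4000, 0.8000, -1.7000)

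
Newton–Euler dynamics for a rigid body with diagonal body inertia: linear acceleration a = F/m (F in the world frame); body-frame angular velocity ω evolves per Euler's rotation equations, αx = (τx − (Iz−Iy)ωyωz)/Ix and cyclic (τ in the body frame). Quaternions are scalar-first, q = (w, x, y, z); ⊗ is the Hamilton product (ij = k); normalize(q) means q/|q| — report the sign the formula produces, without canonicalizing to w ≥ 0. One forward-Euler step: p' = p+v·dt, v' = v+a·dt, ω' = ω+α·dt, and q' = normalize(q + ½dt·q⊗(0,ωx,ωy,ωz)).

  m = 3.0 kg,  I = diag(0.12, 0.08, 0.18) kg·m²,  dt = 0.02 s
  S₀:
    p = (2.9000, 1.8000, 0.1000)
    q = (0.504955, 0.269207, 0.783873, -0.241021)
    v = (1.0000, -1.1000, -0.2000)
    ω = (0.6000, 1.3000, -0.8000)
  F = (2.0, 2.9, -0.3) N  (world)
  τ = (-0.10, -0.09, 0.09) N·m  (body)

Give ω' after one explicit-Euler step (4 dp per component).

ω' = (0.6007, 1.2703, -0.7865)

ω×(Iω) gyroscopic = (-0.1040, 0.0288, -0.0312)
angular accel α = (0.0333, -1.4850, 0.6733)
new body rate ω' = (0.6007, 1.2703, -0.7865)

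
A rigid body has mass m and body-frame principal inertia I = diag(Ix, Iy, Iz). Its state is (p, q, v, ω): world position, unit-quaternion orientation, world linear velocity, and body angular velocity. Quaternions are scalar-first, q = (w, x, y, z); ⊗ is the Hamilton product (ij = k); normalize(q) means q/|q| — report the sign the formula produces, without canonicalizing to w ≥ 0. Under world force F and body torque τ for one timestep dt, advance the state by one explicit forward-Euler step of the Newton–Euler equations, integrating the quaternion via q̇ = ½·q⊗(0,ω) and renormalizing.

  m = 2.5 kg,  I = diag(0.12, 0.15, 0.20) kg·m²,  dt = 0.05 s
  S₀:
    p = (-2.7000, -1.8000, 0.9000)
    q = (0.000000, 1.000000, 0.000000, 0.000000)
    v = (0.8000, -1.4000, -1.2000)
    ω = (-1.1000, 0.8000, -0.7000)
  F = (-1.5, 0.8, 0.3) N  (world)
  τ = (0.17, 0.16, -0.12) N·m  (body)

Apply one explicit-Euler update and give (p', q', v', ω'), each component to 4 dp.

p' = (-2.6600, -1.8700, 0.8400)
q' = (0.0275, 0.9993, 0.0175, 0.0200)
v' = (0.7700, -1.3840, -1.1940)
ω' = (-1.0175, 0.8739, -0.7234)

angular accel α = (1.6500, 1.4773, -0.4680)
ω + α·dt = (-1.0175, 0.8739, -0.7234)
Hamilton product q⊗(0,ω) = (1.1000000, 0.0000000, 0.7000000, 0.8000000)
q' = normalize(q + ½dt·q⊗(0,ω)) = (0.0275, 0.9993, 0.0175, 0.0200)
linear accel F/m = (-0.6000, 0.3200, 0.1200)
p + v·dt = (-2.6600, -1.8700, 0.8400)
v' = v + a·dt = (0.7700, -1.3840, -1.1940)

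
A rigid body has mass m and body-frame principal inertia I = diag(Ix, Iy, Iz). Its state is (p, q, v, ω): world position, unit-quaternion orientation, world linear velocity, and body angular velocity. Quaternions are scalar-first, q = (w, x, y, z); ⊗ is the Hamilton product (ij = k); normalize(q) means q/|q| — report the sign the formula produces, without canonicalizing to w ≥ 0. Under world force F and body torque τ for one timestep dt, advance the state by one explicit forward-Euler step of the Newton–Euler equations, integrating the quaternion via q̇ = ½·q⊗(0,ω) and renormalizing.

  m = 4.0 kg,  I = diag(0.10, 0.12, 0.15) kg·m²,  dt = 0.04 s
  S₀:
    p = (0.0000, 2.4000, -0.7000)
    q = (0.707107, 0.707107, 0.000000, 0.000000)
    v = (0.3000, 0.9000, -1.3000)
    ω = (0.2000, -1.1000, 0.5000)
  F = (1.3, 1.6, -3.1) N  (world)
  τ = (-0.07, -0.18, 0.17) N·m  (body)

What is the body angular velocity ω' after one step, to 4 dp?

ω' = (0.1786, -1.1583, 0.5465)

α = I⁻¹(τ − ω×Iω) = (-0.5350, -1.4583, 1.1627)
ω' = ω + α·dt = (0.1786, -1.1583, 0.5465)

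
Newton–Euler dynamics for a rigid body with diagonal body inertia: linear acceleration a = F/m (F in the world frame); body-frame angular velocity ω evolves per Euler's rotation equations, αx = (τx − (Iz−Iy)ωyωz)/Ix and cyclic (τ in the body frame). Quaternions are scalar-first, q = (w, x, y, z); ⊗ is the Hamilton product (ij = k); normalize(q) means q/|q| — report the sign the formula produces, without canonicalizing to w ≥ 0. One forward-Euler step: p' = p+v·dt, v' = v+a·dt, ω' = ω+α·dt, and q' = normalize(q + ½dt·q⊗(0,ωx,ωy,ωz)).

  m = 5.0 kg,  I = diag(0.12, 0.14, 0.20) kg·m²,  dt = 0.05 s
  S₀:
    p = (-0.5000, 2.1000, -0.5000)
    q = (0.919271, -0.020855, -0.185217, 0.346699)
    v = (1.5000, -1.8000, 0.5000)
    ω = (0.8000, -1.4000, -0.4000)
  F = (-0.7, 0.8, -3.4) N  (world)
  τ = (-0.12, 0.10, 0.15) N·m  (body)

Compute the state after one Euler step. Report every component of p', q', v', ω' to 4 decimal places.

p' = (-0.4250, 2.0100, -0.4750)
q' = (0.9159, 0.0115, -0.2105, 0.3416)
v' = (1.4930, -1.7920, 0.4660)
ω' = (0.7360, -1.3734, -0.3569)

angular accel α = (-1.2800, 0.5314, 0.8620)
ω + α·dt = (0.7360, -1.3734, -0.3569)
2q̇ = q⊗(0,ω) = (-0.1039402, 1.2948822, -1.0179622, -0.1903378)
updated quaternion q' = (0.9159, 0.0115, -0.2105, 0.3416)
new position p' = (-0.4250, 2.0100, -0.4750)
v + (F/m)dt = (1.4930, -1.7920, 0.4660)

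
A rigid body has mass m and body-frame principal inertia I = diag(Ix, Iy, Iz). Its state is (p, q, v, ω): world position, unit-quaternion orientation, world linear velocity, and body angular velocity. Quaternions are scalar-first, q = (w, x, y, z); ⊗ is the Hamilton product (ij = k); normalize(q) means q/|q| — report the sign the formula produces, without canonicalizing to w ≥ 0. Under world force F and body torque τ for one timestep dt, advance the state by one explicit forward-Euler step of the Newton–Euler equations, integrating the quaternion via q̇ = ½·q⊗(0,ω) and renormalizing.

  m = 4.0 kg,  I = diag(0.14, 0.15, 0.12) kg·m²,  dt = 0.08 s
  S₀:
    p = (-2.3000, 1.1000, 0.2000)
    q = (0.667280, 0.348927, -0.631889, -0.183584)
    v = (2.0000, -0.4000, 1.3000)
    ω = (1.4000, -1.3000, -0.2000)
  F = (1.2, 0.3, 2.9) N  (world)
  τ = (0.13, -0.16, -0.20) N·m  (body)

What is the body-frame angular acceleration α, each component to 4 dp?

gyro term ω×Iω = (-0.0078, -0.0056, -0.0182)
angular accel α = (0.9843, -1.0293, -1.5150)

α = (0.9843, -1.0293, -1.5150)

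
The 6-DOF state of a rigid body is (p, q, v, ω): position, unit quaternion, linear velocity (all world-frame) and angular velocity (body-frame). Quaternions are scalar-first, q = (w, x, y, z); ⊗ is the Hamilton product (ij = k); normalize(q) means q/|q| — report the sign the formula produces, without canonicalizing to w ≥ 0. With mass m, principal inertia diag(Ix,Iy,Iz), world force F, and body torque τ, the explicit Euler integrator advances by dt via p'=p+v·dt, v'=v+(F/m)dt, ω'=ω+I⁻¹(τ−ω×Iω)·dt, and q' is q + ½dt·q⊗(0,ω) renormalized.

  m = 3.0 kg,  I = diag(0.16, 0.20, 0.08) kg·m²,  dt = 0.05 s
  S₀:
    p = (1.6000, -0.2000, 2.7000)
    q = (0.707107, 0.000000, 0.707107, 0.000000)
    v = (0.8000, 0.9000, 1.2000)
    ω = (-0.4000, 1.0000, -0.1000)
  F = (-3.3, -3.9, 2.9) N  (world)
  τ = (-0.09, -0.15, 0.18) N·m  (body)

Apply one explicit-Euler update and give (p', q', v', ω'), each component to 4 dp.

α = I⁻¹(τ − ω×Iω) = (-0.6375, -0.7660, 2.4500)
new body rate ω' = (-0.4319, 0.9617, 0.0225)
q⊗(0,ω) = (-0.7071070, -0.3535535, 0.7071070, 0.2121321)
q + ½dt·q⊗(0,ω), renormalized = (0.6892, -0.0088, 0.7245, 0.0053)
a = F/m = (-1.1000, -1.3000, 0.9667)
new position p' = (1.6400, -0.1550, 2.7600)
v' = v + a·dt = (0.7450, 0.8350, 1.2483)

p' = (1.6400, -0.1550, 2.7600)
q' = (0.6892, -0.0088, 0.7245, 0.0053)
v' = (0.7450, 0.8350, 1.2483)
ω' = (-0.4319, 0.9617, 0.0225)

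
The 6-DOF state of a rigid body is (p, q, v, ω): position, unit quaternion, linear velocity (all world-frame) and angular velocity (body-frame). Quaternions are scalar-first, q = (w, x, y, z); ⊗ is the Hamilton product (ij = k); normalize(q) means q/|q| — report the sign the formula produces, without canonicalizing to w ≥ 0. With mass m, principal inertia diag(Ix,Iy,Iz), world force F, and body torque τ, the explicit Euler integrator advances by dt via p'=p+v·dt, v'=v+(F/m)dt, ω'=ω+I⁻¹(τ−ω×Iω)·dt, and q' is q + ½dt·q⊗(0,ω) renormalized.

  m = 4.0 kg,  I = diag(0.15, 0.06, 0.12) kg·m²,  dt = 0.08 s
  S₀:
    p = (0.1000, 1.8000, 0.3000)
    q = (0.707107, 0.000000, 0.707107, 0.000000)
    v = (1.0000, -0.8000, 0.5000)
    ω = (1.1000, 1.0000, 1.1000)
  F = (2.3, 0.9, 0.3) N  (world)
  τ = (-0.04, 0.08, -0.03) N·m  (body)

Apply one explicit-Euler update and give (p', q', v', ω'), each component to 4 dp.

linear accel F/m = (0.5750, 0.2250, 0.0750)
p + v·dt = (0.1800, 1.7360, 0.3400)
v' = v + a·dt = (1.0460, -0.7820, 0.5060)
(τ − ω×Iω)/I = (-0.7067, 0.7283, 0.5750)
new body rate ω' = (1.0435, 1.0583, 1.1460)
q⊗(0,ω) = (-0.7071070, 1.5556354, 0.7071070, 0.0000000)
updated quaternion q' = (0.6770, 0.0621, 0.7334, 0.0000)

p' = (0.1800, 1.7360, 0.3400)
q' = (0.6770, 0.0621, 0.7334, 0.0000)
v' = (1.0460, -0.7820, 0.5060)
ω' = (1.0435, 1.0583, 1.1460)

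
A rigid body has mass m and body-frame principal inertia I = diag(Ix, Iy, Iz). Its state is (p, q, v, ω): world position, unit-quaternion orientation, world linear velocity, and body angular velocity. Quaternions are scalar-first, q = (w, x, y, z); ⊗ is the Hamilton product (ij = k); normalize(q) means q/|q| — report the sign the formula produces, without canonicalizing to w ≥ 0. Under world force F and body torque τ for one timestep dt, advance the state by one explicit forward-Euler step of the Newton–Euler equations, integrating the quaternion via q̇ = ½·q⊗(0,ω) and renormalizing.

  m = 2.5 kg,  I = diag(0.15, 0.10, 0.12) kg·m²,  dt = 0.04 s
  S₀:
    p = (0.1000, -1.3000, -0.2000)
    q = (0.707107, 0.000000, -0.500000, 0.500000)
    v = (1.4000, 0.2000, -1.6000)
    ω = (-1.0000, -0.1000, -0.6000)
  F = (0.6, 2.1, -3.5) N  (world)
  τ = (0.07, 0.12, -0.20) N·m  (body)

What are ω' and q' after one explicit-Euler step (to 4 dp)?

ω' = (-0.9817, -0.0592, -0.6650)
q' = (0.7119, -0.0071, -0.5113, 0.4814)

ω×(Iω) gyroscopic = (0.0012, 0.0180, -0.0050)
α = I⁻¹(τ − ω×Iω) = (0.4587, 1.0200, -1.6250)
ω + α·dt = (-0.9817, -0.0592, -0.6650)
Hamilton product q⊗(0,ω) = (0.2500000, -0.3571070, -0.5707107, -0.9242642)
updated quaternion q' = (0.7119, -0.0071, -0.5113, 0.4814)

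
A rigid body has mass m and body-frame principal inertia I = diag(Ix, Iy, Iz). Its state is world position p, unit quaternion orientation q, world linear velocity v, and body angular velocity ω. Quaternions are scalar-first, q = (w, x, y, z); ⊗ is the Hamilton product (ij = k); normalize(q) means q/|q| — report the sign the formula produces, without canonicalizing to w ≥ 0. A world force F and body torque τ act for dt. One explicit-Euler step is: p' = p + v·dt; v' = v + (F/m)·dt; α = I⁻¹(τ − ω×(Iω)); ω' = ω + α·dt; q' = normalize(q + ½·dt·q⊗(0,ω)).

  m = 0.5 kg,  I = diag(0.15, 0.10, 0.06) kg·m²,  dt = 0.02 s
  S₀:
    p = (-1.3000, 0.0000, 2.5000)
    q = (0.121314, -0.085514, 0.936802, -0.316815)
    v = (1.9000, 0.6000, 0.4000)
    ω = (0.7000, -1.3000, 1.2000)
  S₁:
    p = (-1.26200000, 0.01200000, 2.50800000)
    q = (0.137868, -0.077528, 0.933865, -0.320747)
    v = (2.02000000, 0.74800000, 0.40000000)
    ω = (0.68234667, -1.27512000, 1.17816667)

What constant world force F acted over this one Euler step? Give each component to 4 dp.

F = (3.0000, 3.7000, 0.0000)

velocity change Δv = (0.12000000, 0.14800000, 0.00000000)
m·(v₁−v₀)/dt = (3.0000, 3.7000, 0.0000)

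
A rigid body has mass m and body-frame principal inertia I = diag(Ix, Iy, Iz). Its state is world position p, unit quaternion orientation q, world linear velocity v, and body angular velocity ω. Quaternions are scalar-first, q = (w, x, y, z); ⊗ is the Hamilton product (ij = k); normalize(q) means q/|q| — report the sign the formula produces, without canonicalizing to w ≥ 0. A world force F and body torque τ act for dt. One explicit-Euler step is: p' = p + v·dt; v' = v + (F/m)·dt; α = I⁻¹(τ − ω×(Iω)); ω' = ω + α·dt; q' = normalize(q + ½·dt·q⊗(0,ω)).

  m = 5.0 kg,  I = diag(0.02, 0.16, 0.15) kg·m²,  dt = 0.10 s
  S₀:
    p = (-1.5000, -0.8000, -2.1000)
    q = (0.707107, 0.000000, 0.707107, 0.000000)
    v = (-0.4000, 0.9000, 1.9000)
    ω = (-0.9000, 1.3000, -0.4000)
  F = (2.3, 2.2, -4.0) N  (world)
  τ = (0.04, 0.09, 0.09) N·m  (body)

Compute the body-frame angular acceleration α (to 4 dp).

α = (1.7400, 0.8550, 1.6920)

ω×(Iω) gyroscopic = (0.0052, -0.0468, -0.1638)
α = I⁻¹(τ − ω×Iω) = (1.7400, 0.8550, 1.6920)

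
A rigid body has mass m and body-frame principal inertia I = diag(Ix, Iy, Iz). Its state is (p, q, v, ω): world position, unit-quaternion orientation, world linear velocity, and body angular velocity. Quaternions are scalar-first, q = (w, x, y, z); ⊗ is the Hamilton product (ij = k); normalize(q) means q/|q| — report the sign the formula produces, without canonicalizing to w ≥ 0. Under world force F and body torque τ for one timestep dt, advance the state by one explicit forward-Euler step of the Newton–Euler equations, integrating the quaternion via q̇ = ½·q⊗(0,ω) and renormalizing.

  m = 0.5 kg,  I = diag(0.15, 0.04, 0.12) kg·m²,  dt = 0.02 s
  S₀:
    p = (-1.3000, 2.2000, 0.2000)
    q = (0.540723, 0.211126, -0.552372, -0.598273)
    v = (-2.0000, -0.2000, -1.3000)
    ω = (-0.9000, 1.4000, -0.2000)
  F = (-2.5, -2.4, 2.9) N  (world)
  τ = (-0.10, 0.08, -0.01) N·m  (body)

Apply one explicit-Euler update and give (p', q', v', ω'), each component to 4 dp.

gyro term ω×Iω = (-0.0224, 0.0054, 0.1386)
angular accel α = (-0.5173, 1.8650, -1.2383)
new body rate ω' = (-0.9103, 1.4373, -0.2248)
Hamilton product q⊗(0,ω) = (0.8436796, 0.4614059, 1.3376831, -0.3097030)
q' = normalize(q + ½dt·q⊗(0,ω)) = (0.5491, 0.2157, -0.5389, -0.6013)
p + v·dt = (-1.3400, 2.1960, 0.1740)
v' = v + a·dt = (-2.1000, -0.2960, -1.1840)

p' = (-1.3400, 2.1960, 0.1740)
q' = (0.5491, 0.2157, -0.5389, -0.6013)
v' = (-2.1000, -0.2960, -1.1840)
ω' = (-0.9103, 1.4373, -0.2248)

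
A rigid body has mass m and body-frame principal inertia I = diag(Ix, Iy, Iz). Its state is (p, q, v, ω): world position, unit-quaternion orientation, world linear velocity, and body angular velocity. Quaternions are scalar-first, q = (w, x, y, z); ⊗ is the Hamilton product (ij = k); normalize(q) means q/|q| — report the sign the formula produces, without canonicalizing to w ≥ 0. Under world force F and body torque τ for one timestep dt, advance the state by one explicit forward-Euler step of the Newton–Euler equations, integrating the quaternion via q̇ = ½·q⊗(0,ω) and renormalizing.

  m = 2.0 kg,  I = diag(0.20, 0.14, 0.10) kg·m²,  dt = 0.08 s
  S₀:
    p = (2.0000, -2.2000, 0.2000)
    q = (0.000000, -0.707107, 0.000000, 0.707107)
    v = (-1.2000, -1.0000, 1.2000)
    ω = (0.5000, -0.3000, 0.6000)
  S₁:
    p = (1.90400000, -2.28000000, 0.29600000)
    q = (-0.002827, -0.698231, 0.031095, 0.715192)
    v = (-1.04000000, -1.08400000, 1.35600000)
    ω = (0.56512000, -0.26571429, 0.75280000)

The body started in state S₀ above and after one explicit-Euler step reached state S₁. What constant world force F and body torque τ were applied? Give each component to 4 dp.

ω₁ − ω₀ = (0.06512000, 0.03428571, 0.15280000)
τ = I·(Δω/dt) + ω₀×(Iω₀) = (0.1700, 0.0900, 0.2000)
velocity change Δv = (0.16000000, -0.08400000, 0.15600000)
m·(v₁−v₀)/dt = (4.0000, -2.1000, 3.9000)

F = (4.0000, -2.1000, 3.9000)
τ = (0.1700, 0.0900, 0.2000)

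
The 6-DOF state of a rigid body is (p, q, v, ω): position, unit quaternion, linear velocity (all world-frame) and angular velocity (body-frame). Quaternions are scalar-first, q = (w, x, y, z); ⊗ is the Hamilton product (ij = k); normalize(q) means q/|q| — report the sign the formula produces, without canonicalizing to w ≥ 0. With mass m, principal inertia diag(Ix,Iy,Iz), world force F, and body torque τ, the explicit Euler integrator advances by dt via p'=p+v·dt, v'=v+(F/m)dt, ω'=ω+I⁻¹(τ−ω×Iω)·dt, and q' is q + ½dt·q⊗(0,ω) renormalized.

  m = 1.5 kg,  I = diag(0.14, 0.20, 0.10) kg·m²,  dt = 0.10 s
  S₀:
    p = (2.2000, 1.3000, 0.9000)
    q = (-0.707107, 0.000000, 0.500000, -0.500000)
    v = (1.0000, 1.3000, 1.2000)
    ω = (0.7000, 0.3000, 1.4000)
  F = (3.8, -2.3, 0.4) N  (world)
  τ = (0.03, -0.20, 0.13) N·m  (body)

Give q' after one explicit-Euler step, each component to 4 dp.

Hamilton product q⊗(0,ω) = (0.5500000, 0.3550251, -0.5621321, -1.3399498)
q + ½dt·q⊗(0,ω), renormalized = (-0.6775, 0.0177, 0.4704, -0.5652)

q' = (-0.6775, 0.0177, 0.4704, -0.5652)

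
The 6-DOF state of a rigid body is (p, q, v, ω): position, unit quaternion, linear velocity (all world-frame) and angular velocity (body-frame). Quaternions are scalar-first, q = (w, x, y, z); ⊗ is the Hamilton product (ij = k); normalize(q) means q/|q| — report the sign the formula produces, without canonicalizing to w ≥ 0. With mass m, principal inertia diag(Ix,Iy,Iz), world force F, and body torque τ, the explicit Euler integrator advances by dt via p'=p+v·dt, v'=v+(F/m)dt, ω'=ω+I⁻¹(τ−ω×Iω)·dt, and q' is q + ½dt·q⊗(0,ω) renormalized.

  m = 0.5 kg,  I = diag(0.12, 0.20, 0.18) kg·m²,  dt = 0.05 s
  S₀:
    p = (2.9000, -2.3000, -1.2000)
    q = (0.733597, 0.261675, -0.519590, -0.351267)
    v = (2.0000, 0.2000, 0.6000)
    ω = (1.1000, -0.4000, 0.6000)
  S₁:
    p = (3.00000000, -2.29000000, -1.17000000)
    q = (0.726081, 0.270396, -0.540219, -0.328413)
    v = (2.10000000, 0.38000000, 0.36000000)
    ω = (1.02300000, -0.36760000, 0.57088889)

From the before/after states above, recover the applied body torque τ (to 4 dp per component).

τ = (-0.1800, 0.0900, -0.1400)

ω₁ − ω₀ = (-0.07700000, 0.03240000, -0.02911111)
τ = I·(Δω/dt) + ω₀×(Iω₀) = (-0.1800, 0.0900, -0.1400)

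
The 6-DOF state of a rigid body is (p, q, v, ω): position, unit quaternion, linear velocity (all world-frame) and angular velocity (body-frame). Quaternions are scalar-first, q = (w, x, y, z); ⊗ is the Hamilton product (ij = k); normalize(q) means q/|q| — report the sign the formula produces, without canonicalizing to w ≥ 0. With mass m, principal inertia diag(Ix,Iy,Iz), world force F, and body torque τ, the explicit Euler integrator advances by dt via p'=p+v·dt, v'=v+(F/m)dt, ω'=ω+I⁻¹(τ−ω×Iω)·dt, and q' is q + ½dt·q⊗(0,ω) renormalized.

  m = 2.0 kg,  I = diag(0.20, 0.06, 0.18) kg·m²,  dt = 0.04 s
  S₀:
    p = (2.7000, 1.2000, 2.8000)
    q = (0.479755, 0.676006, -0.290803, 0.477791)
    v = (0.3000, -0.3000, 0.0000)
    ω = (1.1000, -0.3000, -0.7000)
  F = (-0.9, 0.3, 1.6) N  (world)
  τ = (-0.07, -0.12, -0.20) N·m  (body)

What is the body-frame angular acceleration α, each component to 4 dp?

α = (-0.4760, -1.7433, -1.3678)

gyro term ω×Iω = (0.0252, -0.0154, 0.0462)
(τ − ω×Iω)/I = (-0.4760, -1.7433, -1.3678)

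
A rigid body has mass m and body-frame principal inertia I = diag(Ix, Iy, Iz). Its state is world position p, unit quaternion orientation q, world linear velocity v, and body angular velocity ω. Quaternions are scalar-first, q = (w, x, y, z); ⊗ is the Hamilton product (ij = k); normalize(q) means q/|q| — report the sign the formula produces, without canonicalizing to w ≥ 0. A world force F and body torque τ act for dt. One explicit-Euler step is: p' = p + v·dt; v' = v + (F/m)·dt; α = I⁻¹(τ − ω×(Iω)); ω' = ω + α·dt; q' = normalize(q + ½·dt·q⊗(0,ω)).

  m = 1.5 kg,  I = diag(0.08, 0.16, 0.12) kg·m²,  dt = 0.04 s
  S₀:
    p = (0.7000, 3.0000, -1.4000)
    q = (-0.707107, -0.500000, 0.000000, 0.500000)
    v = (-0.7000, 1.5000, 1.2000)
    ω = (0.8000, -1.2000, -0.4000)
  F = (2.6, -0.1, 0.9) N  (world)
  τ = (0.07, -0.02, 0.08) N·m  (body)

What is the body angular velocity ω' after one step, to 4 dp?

gyro term ω×Iω = (-0.0192, 0.0128, -0.0768)
angular accel α = (1.1150, -0.2050, 1.3067)
new body rate ω' = (0.8446, -1.2082, -0.3477)

ω' = (0.8446, -1.2082, -0.3477)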